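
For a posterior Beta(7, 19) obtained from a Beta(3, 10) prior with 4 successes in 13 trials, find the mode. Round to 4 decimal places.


Mode = (alpha - 1) / (alpha + beta - 2)
= 6 / 24
= 0.25

0.25


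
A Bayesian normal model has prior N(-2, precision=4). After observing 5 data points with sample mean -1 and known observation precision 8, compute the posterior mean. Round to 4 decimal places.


Posterior mean = (prior_precision * prior_mean + n * data_precision * data_mean) / (prior_precision + n * data_precision)
Numerator = 4*-2 + 5*8*-1 = -48
Denominator = 4 + 5*8 = 44
Posterior mean = -1.0909

-1.0909


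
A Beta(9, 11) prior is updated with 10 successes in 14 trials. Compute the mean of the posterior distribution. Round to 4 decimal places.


After update: Beta(19, 15)
Mean = 19 / (19 + 15) = 19 / 34
= 0.5588

0.5588


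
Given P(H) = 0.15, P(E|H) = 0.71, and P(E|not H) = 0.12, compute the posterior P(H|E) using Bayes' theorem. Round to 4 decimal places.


By Bayes' theorem: P(H|E) = P(E|H)*P(H) / P(E)
P(E) = P(E|H)*P(H) + P(E|not H)*P(not H)
P(E) = 0.71*0.15 + 0.12*0.85 = 0.2085
P(H|E) = 0.71*0.15 / 0.2085 = 0.5108

0.5108


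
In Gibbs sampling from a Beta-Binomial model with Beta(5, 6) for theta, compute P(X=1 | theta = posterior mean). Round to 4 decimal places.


Posterior mean = alpha/(alpha+beta) = 5/11 = 0.4545
P(X=1|theta=mean) = theta = 0.4545

0.4545


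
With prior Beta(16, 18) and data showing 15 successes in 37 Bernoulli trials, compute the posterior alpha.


Conjugate update: alpha_posterior = alpha_prior + k
= 16 + 15 = 31

31


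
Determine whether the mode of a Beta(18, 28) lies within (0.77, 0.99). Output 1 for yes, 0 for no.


First find the mode: (a-1)/(a+b-2) = 0.3864
Is 0.3864 in (0.77, 0.99)? 0

0


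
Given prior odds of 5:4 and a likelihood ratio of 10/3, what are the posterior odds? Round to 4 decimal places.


Posterior odds = prior odds * LR
Prior odds = 5/4 = 1.25
LR = 10/3 = 3.3333
Posterior odds = 1.25 * 3.3333 = 4.1667

4.1667


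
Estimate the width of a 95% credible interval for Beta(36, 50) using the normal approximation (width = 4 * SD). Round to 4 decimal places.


For Beta(a,b): Var = ab/((a+b)^2(a+b+1))
Var = 0.0028, SD = 0.0529
Approximate 95% CI width = 4 * 0.0529 = 0.2116

0.2116


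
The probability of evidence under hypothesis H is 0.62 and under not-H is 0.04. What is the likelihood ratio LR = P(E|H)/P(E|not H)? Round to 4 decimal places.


LR = 0.62 / 0.04
= 15.5

15.5


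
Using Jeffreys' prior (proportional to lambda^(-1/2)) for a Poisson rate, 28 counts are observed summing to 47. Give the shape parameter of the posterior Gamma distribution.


Conjugate update: Gamma(prior_shape + S, prior_rate + n).
Prior shape = 0.5, prior rate = 0.
Posterior shape = 0.5 + S = 0.5 + 47 = 47.5

47.5


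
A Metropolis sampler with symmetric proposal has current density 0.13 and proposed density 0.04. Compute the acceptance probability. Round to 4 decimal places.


For symmetric proposals, acceptance = min(1, pi(x*)/pi(x))
= min(1, 0.04/0.13)
= min(1, 0.3077) = 0.3077

0.3077


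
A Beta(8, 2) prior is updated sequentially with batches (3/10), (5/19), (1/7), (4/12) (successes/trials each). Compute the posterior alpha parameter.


Sequential conjugate updating is equivalent to a single batch update.
Total successes across all batches = 13
alpha_posterior = alpha_prior + total_successes = 8 + 13
= 21

21


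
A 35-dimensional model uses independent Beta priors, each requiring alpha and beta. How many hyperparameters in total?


Per parameter: 2 (alpha and beta).
Total = 35 * 2 = 70

70


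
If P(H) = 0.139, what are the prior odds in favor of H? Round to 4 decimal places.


Prior odds = P(H) / (1 - P(H))
= 0.139 / 0.861
= 0.1614

0.1614


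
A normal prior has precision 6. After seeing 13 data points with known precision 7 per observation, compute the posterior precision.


In the conjugate normal model, precisions add:
tau_posterior = tau_prior + n * tau_data
= 6 + 13*7 = 97

97


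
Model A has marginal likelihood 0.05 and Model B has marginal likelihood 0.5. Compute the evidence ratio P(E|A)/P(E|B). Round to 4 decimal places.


Evidence ratio = P(E|A) / P(E|B)
= 0.05 / 0.5
= 0.1

0.1


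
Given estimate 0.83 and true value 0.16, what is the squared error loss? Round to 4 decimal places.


Squared error = (estimate - true)^2
Difference = 0.67
Loss = 0.67^2 = 0.4489

0.4489


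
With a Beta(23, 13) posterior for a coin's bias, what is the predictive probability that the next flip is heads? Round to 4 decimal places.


The predictive probability equals the posterior mean.
P(next = heads) = alpha / (alpha + beta)
= 23 / 36 = 0.6389

0.6389


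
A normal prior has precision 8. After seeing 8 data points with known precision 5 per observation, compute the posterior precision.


In the conjugate normal model, precisions add:
tau_posterior = tau_prior + n * tau_data
= 8 + 8*5 = 48

48


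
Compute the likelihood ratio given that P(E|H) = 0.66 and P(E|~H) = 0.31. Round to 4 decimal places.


LR = P(E|H) / P(E|~H)
= 0.66 / 0.31 = 2.129

2.129


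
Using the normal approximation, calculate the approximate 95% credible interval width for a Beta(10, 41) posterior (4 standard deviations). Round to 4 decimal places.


Var(Beta) = 10*41/(51^2 * 52) = 0.003
SD = 0.0551
Width ~ 4*SD = 0.2202

0.2202


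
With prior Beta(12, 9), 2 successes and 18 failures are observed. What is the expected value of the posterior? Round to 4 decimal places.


Posterior = Beta(14, 27)
E[theta] = alpha/(alpha+beta)
= 14/41 = 0.3415

0.3415


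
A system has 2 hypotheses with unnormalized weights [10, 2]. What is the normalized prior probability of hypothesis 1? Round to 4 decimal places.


The normalized prior is the weight divided by the total.
Total weight = 12
P(H1) = 10 / 12 = 0.8333

0.8333


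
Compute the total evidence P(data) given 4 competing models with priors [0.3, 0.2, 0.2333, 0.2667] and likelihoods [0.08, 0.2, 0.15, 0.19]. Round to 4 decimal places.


Marginal likelihood = sum P(model_i) * P(data|model_i)
Model 1: 0.3 * 0.08 = 0.024
Model 2: 0.2 * 0.2 = 0.04
Model 3: 0.2333 * 0.15 = 0.035
Model 4: 0.2667 * 0.19 = 0.0507
Total = 0.1497

0.1497


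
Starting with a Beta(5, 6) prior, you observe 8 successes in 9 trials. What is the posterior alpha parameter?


For a Beta-Binomial conjugate model:
Posterior alpha = prior alpha + number of successes
= 5 + 8 = 13

13


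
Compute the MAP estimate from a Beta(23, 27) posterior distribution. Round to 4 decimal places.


MAP = mode of Beta distribution
= (alpha - 1)/(alpha + beta - 2)
= (23-1)/(23+27-2)
= 22/48 = 0.4583

0.4583


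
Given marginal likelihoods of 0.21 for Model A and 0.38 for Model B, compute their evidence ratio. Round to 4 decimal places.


Ratio = ML(A) / ML(B) = 0.21/0.38
= 0.5526

0.5526


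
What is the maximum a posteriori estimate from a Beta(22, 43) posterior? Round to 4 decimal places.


The MAP estimate equals the mode of the distribution.
Mode of Beta(a,b) = (a-1)/(a+b-2)
= 21/63
= 0.3333

0.3333


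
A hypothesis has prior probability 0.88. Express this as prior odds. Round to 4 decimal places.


Odds = P(H) / P(not H) = 0.88 / 0.12
= 7.3333

7.3333


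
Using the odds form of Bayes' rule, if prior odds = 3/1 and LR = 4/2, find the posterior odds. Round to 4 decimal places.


Bayes' rule in odds form: posterior odds = prior odds * LR
= (3 * 4) / (1 * 2)
= 12/2 = 6.0

6.0


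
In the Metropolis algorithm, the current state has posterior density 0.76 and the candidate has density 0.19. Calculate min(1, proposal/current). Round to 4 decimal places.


Ratio = 0.19/0.76 = 0.25
Acceptance probability = min(1, 0.25)
= 0.25

0.25


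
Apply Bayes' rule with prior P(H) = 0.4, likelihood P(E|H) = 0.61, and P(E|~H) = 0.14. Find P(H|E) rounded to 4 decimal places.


Step 1: Compute marginal P(E) = P(E|H)P(H) + P(E|~H)P(~H)
= 0.61*0.4 + 0.14*0.6 = 0.328
Step 2: P(H|E) = P(E|H)P(H)/P(E) = 0.244/0.328
= 0.7439

0.7439


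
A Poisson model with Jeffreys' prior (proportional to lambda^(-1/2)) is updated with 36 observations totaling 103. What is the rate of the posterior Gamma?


Posterior = Gamma(0.5 + S, n)
= Gamma(0.5 + 103, 36)
Posterior rate = 0 + n = 36

36.0


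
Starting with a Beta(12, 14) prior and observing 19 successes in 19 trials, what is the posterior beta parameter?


Posterior beta = prior beta + failures
Failures = 19 - 19 = 0
beta_post = 14 + 0 = 14

14


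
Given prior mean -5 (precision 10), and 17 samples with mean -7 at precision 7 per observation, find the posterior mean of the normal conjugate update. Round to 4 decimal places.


The posterior mean is a precision-weighted average of prior and data.
Post. prec. = 10 + 119 = 129
Post. mean = (-50 + -833)/129 = -883/129 = -6.845

-6.845


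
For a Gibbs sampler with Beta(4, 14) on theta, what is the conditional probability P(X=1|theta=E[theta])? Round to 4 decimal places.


E[theta] = 4/(4+14) = 0.2222
P(X=1|theta) = theta = 0.2222

0.2222


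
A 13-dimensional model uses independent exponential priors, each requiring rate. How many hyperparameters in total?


Per parameter: 1 (rate).
Total = 13 * 1 = 13

13


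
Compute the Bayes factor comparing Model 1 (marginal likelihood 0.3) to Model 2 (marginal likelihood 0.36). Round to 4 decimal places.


BF12 = marginal likelihood of M1 / marginal likelihood of M2
= 0.3/0.36
= 0.8333

0.8333


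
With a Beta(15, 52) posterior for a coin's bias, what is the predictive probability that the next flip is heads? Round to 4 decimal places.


The predictive probability equals the posterior mean.
P(next = heads) = alpha / (alpha + beta)
= 15 / 67 = 0.2239

0.2239


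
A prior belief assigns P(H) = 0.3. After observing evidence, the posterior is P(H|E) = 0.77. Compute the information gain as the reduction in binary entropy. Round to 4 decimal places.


H(prior) = -0.3*log2(0.3) - 0.7*log2(0.7)
= 0.8813
H(post) = -0.77*log2(0.77) - 0.23*log2(0.23)
= 0.778
IG = 0.8813 - 0.778 = 0.1033

0.1033


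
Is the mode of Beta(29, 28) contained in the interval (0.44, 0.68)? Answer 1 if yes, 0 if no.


Mode = (a-1)/(a+b-2) = 28/55 = 0.5091
Interval: (0.44, 0.68)
Contains mode? 1

1


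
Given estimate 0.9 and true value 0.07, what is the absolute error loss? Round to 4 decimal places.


Absolute error = |estimate - true|
= |0.83| = 0.83

0.83


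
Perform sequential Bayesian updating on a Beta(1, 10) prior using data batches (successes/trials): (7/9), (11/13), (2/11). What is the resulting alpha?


Accumulate successes: 20
Posterior alpha = prior alpha + sum of successes
= 1 + 20 = 21

21


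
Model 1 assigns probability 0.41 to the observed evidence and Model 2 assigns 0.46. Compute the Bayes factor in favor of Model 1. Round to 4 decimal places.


BF = P(data|M1) / P(data|M2)
= 0.41 / 0.46 = 0.8913

0.8913


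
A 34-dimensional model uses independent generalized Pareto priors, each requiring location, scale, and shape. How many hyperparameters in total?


Per parameter: 3 (location, scale, and shape).
Total = 34 * 3 = 102

102


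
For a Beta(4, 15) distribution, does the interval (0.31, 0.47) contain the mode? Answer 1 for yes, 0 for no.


Mode of Beta(a,b) = (a-1)/(a+b-2)
= (4-1)/(4+15-2) = 0.1765
Check: 0.31 <= 0.1765 <= 0.47?
Result: 0

0


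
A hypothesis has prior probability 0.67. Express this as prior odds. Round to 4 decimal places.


Odds = P(H) / P(not H) = 0.67 / 0.33
= 2.0303

2.0303


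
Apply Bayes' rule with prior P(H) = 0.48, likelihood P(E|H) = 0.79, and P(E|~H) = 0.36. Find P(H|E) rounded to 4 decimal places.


Step 1: Compute marginal P(E) = P(E|H)P(H) + P(E|~H)P(~H)
= 0.79*0.48 + 0.36*0.52 = 0.5664
Step 2: P(H|E) = P(E|H)P(H)/P(E) = 0.3792/0.5664
= 0.6695

0.6695


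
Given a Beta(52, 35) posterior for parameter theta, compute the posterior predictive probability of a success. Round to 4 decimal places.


For a Beta-Bernoulli model, the predictive probability is the mean:
P(success) = 52/(52+35) = 52/87 = 0.5977

0.5977


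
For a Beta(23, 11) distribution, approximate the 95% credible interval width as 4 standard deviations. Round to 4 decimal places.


Variance of Beta(a,b) = ab / ((a+b)^2 * (a+b+1))
= 23*11 / ((34)^2 * 35)
= 0.0063
SD = sqrt(0.0063) = 0.0791
Width = 4 * SD = 0.3163

0.3163


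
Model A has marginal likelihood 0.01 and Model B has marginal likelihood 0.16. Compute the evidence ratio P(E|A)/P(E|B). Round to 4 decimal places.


Evidence ratio = P(E|A) / P(E|B)
= 0.01 / 0.16
= 0.0625

0.0625


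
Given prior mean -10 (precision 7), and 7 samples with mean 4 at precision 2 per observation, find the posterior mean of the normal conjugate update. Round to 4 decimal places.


The posterior mean is a precision-weighted average of prior and data.
Post. prec. = 7 + 14 = 21
Post. mean = (-70 + 56)/21 = -14/21 = -0.6667

-0.6667


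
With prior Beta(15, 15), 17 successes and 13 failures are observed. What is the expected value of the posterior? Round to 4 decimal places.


Posterior = Beta(32, 28)
E[theta] = alpha/(alpha+beta)
= 32/60 = 0.5333

0.5333


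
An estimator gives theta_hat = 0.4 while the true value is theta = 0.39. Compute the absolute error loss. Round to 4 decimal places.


The absolute error loss is |theta_hat - theta|
= |0.4 - 0.39|
= 0.01

0.01


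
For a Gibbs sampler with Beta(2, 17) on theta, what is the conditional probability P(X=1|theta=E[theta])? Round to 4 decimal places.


E[theta] = 2/(2+17) = 0.1053
P(X=1|theta) = theta = 0.1053

0.1053


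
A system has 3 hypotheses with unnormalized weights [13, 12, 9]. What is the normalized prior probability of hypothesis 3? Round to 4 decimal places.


The normalized prior is the weight divided by the total.
Total weight = 34
P(H3) = 9 / 34 = 0.2647

0.2647


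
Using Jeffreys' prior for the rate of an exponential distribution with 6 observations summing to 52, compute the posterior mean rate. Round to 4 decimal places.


Jeffreys' prior leads to posterior Gamma(6, 52).
Mean = 6/52 = 0.1154

0.1154


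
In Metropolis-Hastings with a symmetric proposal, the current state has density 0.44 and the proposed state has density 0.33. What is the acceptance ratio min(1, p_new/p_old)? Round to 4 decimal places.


Ratio = p_new / p_old = 0.33 / 0.44 = 0.75
Acceptance = min(1, 0.75) = 0.75

0.75


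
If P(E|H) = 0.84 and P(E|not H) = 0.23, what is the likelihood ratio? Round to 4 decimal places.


Likelihood ratio = P(E|H) / P(E|not H)
= 0.84 / 0.23
= 3.6522

3.6522


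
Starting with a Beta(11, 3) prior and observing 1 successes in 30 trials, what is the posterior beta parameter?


Posterior beta = prior beta + failures
Failures = 30 - 1 = 29
beta_post = 3 + 29 = 32

32


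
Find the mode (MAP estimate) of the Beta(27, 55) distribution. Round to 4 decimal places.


For Beta(a,b) with a,b > 1:
Mode = (a-1)/(a+b-2) = (27-1)/(82-2)
= 26/80 = 0.325

0.325


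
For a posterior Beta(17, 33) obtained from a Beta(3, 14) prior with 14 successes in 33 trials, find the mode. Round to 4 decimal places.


Mode = (alpha - 1) / (alpha + beta - 2)
= 16 / 48
= 0.3333

0.3333


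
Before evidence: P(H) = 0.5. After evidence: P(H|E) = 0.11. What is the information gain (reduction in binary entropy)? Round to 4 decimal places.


Prior entropy = 1.0
Posterior entropy = 0.4999
Information gain = 1.0 - 0.4999 = 0.5001

0.5001


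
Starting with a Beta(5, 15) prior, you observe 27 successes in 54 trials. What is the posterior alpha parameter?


For a Beta-Binomial conjugate model:
Posterior alpha = prior alpha + number of successes
= 5 + 27 = 32

32


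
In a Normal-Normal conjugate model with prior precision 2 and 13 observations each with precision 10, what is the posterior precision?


Posterior precision = prior precision + n * observation precision
= 2 + 13 * 10
= 2 + 130 = 132

132


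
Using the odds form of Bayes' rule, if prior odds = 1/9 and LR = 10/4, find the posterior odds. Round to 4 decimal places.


Bayes' rule in odds form: posterior odds = prior odds * LR
= (1 * 10) / (9 * 4)
= 10/36 = 0.2778

0.2778


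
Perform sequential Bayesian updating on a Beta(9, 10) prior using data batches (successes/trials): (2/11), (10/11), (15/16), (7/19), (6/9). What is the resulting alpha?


Accumulate successes: 40
Posterior alpha = prior alpha + sum of successes
= 9 + 40 = 49

49


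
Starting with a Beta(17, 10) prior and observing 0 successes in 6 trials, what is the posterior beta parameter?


Posterior beta = prior beta + failures
Failures = 6 - 0 = 6
beta_post = 10 + 6 = 16

16


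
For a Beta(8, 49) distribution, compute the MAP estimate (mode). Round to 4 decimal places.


MAP = mode = (a-1)/(a+b-2)
= (8-1)/(8+49-2)
= 7/55 = 0.1273

0.1273


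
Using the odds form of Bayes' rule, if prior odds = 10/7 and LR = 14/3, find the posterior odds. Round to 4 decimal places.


Bayes' rule in odds form: posterior odds = prior odds * LR
= (10 * 14) / (7 * 3)
= 140/21 = 6.6667

6.6667


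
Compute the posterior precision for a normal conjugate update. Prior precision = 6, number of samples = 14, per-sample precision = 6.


tau_post = tau_0 + n * tau
= 6 + 14 * 6 = 90

90


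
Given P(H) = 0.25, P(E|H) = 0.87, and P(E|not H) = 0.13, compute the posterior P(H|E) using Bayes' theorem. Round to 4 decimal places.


By Bayes' theorem: P(H|E) = P(E|H)*P(H) / P(E)
P(E) = P(E|H)*P(H) + P(E|not H)*P(not H)
P(E) = 0.87*0.25 + 0.13*0.75 = 0.315
P(H|E) = 0.87*0.25 / 0.315 = 0.6905

0.6905


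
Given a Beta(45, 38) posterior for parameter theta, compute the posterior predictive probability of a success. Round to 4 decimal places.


For a Beta-Bernoulli model, the predictive probability is the mean:
P(success) = 45/(45+38) = 45/83 = 0.5422

0.5422


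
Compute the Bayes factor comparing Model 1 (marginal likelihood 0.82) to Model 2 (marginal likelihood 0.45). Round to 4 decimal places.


BF12 = marginal likelihood of M1 / marginal likelihood of M2
= 0.82/0.45
= 1.8222

1.8222


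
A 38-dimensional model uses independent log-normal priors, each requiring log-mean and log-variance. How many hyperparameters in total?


Per parameter: 2 (log-mean and log-variance).
Total = 38 * 2 = 76

76


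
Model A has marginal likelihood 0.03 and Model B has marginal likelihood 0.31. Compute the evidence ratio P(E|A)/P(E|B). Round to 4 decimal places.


Evidence ratio = P(E|A) / P(E|B)
= 0.03 / 0.31
= 0.0968

0.0968


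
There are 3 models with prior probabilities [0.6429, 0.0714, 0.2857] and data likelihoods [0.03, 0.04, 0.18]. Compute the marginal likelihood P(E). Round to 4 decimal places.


P(E) = sum over models of P(M_i) * P(E|M_i)
= 0.6429*0.03 + 0.0714*0.04 + 0.2857*0.18
= 0.0736

0.0736


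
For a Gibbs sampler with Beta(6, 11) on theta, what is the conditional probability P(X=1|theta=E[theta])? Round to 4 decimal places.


E[theta] = 6/(6+11) = 0.3529
P(X=1|theta) = theta = 0.3529

0.3529


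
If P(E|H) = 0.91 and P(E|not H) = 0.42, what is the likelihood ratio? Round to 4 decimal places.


Likelihood ratio = P(E|H) / P(E|not H)
= 0.91 / 0.42
= 2.1667

2.1667


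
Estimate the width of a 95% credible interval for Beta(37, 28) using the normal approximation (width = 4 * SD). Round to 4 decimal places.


For Beta(a,b): Var = ab/((a+b)^2(a+b+1))
Var = 0.0037, SD = 0.061
Approximate 95% CI width = 4 * 0.061 = 0.2438

0.2438


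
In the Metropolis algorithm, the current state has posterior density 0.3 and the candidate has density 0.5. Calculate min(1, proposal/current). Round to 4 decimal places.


Ratio = 0.5/0.3 = 1.6667
Acceptance probability = min(1, 1.6667)
= 1.0

1.0


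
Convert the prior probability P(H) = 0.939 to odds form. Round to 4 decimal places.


P(not H) = 1 - 0.939 = 0.061
Odds = 0.939 / 0.061 = 15.3934

15.3934


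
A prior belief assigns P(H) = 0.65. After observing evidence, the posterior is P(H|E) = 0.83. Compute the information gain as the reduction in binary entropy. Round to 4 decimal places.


H(prior) = -0.65*log2(0.65) - 0.35*log2(0.35)
= 0.9341
H(post) = -0.83*log2(0.83) - 0.17*log2(0.17)
= 0.6577
IG = 0.9341 - 0.6577 = 0.2764

0.2764


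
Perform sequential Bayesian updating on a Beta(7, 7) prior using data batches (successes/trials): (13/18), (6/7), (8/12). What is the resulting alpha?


Accumulate successes: 27
Posterior alpha = prior alpha + sum of successes
= 7 + 27 = 34

34


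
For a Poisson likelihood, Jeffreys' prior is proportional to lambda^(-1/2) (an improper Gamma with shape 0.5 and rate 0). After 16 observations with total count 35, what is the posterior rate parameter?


Jeffreys' prior for Poisson is proportional to lambda^(-1/2).
Posterior is Gamma(0.5 + S, 0 + n) = Gamma(0.5 + 35, 16).
Posterior rate = 0 + n = 16

16.0


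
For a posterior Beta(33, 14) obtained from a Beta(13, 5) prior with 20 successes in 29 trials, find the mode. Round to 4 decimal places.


Mode = (alpha - 1) / (alpha + beta - 2)
= 32 / 45
= 0.7111

0.7111


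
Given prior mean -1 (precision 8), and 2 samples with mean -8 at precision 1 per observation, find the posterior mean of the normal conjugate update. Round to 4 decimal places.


The posterior mean is a precision-weighted average of prior and data.
Post. prec. = 8 + 2 = 10
Post. mean = (-8 + -16)/10 = -24/10 = -2.4

-2.4


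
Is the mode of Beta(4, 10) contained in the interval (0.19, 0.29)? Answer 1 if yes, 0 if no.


Mode = (a-1)/(a+b-2) = 3/12 = 0.25
Interval: (0.19, 0.29)
Contains mode? 1

1


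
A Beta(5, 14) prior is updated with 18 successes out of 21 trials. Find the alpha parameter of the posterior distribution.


In the Beta-Binomial conjugate update:
alpha_post = alpha_prior + successes
= 5 + 18
= 23

23


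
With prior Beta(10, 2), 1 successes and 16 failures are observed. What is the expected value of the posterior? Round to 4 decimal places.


Posterior = Beta(11, 18)
E[theta] = alpha/(alpha+beta)
= 11/29 = 0.3793

0.3793


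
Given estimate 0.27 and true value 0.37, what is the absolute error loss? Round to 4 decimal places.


Absolute error = |estimate - true|
= |-0.1| = 0.1

0.1


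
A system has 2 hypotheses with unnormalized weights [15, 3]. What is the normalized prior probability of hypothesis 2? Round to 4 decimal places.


The normalized prior is the weight divided by the total.
Total weight = 18
P(H2) = 3 / 18 = 0.1667

0.1667


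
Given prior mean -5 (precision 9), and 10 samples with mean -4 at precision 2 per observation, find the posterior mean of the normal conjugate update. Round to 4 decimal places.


The posterior mean is a precision-weighted average of prior and data.
Post. prec. = 9 + 20 = 29
Post. mean = (-45 + -80)/29 = -125/29 = -4.3103

-4.3103


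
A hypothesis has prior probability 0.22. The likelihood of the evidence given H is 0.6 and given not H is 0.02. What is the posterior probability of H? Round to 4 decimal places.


Using Bayes' theorem:
P(E) = 0.22 * 0.6 + 0.78 * 0.02
P(E) = 0.1476
P(H|E) = (0.22 * 0.6) / 0.1476 = 0.8943

0.8943


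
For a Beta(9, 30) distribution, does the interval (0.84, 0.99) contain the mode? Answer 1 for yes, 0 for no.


Mode of Beta(a,b) = (a-1)/(a+b-2)
= (9-1)/(9+30-2) = 0.2162
Check: 0.84 <= 0.2162 <= 0.99?
Result: 0

0


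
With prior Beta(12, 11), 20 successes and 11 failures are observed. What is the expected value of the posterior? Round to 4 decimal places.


Posterior = Beta(32, 22)
E[theta] = alpha/(alpha+beta)
= 32/54 = 0.5926

0.5926


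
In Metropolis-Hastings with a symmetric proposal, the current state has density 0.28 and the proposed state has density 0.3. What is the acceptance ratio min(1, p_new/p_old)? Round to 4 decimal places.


Ratio = p_new / p_old = 0.3 / 0.28 = 1.0714
Acceptance = min(1, 1.0714) = 1.0

1.0


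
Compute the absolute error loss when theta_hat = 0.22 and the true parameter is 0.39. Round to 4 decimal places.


L = |theta_hat - theta_true|
= |0.22 - 0.39| = 0.17

0.17


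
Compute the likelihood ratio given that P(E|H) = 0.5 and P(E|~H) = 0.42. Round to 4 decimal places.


LR = P(E|H) / P(E|~H)
= 0.5 / 0.42 = 1.1905

1.1905


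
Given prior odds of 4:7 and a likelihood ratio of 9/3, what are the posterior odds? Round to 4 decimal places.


Posterior odds = prior odds * LR
Prior odds = 4/7 = 0.5714
LR = 9/3 = 3.0
Posterior odds = 0.5714 * 3.0 = 1.7143

1.7143


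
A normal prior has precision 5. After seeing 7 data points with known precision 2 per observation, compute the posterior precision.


In the conjugate normal model, precisions add:
tau_posterior = tau_prior + n * tau_data
= 5 + 7*2 = 19

19


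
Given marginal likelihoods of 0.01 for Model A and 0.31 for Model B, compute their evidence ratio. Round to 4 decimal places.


Ratio = ML(A) / ML(B) = 0.01/0.31
= 0.0323

0.0323


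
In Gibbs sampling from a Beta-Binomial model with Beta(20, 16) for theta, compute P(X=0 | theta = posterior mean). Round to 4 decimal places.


Posterior mean = alpha/(alpha+beta) = 20/36 = 0.5556
P(X=0|theta=mean) = 1 - theta = 0.4444

0.4444


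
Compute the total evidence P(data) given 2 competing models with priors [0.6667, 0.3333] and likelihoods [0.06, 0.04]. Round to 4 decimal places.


Marginal likelihood = sum P(model_i) * P(data|model_i)
Model 1: 0.6667 * 0.06 = 0.04
Model 2: 0.3333 * 0.04 = 0.0133
Total = 0.0533

0.0533


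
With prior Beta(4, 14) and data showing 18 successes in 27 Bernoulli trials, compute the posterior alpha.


Conjugate update: alpha_posterior = alpha_prior + k
= 4 + 18 = 22

22


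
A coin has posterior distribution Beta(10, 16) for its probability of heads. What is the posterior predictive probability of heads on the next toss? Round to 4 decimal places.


Posterior predictive = E[theta] = alpha/(alpha+beta)
= 10/26
= 0.3846

0.3846


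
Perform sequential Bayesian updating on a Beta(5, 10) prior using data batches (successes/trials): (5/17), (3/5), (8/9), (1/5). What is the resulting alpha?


Accumulate successes: 17
Posterior alpha = prior alpha + sum of successes
= 5 + 17 = 22

22


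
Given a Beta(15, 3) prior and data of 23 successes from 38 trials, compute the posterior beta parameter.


Number of failures = 38 - 23 = 15
Posterior beta = 3 + 15 = 18

18


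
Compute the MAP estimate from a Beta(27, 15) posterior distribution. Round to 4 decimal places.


MAP = mode of Beta distribution
= (alpha - 1)/(alpha + beta - 2)
= (27-1)/(27+15-2)
= 26/40 = 0.65

0.65


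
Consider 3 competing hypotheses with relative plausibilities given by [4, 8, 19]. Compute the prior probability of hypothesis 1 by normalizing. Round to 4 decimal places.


Sum of weights = 4 + 8 + 19 = 31
Normalized prior for H1 = 4 / 31
= 0.129

0.129


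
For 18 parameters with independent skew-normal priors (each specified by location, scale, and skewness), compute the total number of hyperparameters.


A skew-normal prior has 3 hyperparameters per parameter.
Total = 18 * 3 = 54

54


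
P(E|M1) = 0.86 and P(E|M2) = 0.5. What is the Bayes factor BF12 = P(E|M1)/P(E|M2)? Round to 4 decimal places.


Bayes factor BF12 = P(E|M1) / P(E|M2)
= 0.86 / 0.5
= 1.72

1.72


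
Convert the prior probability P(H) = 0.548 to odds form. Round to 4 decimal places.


P(not H) = 1 - 0.548 = 0.452
Odds = 0.548 / 0.452 = 1.2124

1.2124


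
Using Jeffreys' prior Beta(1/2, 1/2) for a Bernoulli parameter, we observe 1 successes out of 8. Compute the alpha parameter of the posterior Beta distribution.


Conjugate update: Beta(0.5 + k, 0.5 + n - k).
k = 1, n - k = 7
Posterior alpha = 0.5 + k = 0.5 + 1 = 1.5

1.5


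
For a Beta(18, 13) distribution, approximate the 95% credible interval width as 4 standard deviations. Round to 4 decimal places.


Variance of Beta(a,b) = ab / ((a+b)^2 * (a+b+1))
= 18*13 / ((31)^2 * 32)
= 0.0076
SD = sqrt(0.0076) = 0.0872
Width = 4 * SD = 0.3489

0.3489


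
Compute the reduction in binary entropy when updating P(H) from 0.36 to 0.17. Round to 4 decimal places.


H_before = -p*log2(p) - (1-p)*log2(1-p) for p=0.36: 0.9427
H_after for p=0.17: 0.6577
Reduction = 0.9427 - 0.6577 = 0.285

0.285


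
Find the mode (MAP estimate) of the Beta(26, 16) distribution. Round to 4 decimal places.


For Beta(a,b) with a,b > 1:
Mode = (a-1)/(a+b-2) = (26-1)/(42-2)
= 25/40 = 0.625

0.625


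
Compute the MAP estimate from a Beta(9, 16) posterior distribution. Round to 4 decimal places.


MAP = mode of Beta distribution
= (alpha - 1)/(alpha + beta - 2)
= (9-1)/(9+16-2)
= 8/23 = 0.3478

0.3478


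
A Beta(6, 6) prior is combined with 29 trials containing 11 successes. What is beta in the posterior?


In conjugate updating:
beta_posterior = beta_prior + (n - k)
= 6 + (29 - 11)
= 6 + 18 = 24

24


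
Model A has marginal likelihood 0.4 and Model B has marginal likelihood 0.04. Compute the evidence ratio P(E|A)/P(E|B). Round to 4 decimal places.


Evidence ratio = P(E|A) / P(E|B)
= 0.4 / 0.04
= 10.0

10.0


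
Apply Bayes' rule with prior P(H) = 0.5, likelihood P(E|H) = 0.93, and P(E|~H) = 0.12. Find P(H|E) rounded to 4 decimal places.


Step 1: Compute marginal P(E) = P(E|H)P(H) + P(E|~H)P(~H)
= 0.93*0.5 + 0.12*0.5 = 0.525
Step 2: P(H|E) = P(E|H)P(H)/P(E) = 0.465/0.525
= 0.8857

0.8857


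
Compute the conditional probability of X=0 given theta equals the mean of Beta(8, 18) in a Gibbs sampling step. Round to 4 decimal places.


Mean of Beta(8, 18) = 0.3077
P(X=0 | theta=0.3077) = 0.6923

0.6923


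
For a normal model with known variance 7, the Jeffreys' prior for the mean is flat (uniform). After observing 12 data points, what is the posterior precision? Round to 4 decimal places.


Jeffreys' prior for normal mean (known variance) is flat.
Prior precision = 0.
Posterior precision = prior_prec + n/sigma^2 = 0 + 12/7
= 1.7143

1.7143


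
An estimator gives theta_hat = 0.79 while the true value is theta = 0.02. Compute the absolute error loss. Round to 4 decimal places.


The absolute error loss is |theta_hat - theta|
= |0.79 - 0.02|
= 0.77

0.77


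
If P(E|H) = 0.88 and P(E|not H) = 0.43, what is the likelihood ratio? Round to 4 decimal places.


Likelihood ratio = P(E|H) / P(E|not H)
= 0.88 / 0.43
= 2.0465

2.0465


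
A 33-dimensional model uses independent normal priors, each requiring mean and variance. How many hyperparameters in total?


Per parameter: 2 (mean and variance).
Total = 33 * 2 = 66

66


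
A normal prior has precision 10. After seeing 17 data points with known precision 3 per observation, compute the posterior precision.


In the conjugate normal model, precisions add:
tau_posterior = tau_prior + n * tau_data
= 10 + 17*3 = 61

61


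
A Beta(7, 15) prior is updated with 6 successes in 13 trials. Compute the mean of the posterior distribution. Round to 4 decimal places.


After update: Beta(13, 22)
Mean = 13 / (13 + 22) = 13 / 35
= 0.3714

0.3714


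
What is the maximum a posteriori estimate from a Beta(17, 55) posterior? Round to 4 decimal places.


The MAP estimate equals the mode of the distribution.
Mode of Beta(a,b) = (a-1)/(a+b-2)
= 16/70
= 0.2286

0.2286


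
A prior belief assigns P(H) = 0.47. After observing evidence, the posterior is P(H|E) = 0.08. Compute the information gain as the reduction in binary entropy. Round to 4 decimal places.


H(prior) = -0.47*log2(0.47) - 0.53*log2(0.53)
= 0.9974
H(post) = -0.08*log2(0.08) - 0.92*log2(0.92)
= 0.4022
IG = 0.9974 - 0.4022 = 0.5952

0.5952


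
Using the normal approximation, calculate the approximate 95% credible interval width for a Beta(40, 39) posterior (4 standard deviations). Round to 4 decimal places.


Var(Beta) = 40*39/(79^2 * 80) = 0.0031
SD = 0.0559
Width ~ 4*SD = 0.2236

0.2236


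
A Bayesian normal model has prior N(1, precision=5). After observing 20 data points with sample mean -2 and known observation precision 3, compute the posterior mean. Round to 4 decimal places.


Posterior mean = (prior_precision * prior_mean + n * data_precision * data_mean) / (prior_precision + n * data_precision)
Numerator = 5*1 + 20*3*-2 = -115
Denominator = 5 + 20*3 = 65
Posterior mean = -1.7692

-1.7692


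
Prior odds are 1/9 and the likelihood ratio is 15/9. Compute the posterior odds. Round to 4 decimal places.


Posterior odds = prior odds * likelihood ratio
= (1/9) * (15/9)
= 15 / 81
= 0.1852

0.1852


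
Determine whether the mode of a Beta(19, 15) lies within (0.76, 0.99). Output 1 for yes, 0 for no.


First find the mode: (a-1)/(a+b-2) = 0.5625
Is 0.5625 in (0.76, 0.99)? 0

0


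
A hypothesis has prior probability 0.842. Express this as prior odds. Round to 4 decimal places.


Odds = P(H) / P(not H) = 0.842 / 0.158
= 5.3291

5.3291


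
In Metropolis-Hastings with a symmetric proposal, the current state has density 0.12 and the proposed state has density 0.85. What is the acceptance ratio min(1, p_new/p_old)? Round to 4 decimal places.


Ratio = p_new / p_old = 0.85 / 0.12 = 7.0833
Acceptance = min(1, 7.0833) = 1.0

1.0


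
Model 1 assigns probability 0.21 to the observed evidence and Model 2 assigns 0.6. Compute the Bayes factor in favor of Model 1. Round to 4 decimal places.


BF = P(data|M1) / P(data|M2)
= 0.21 / 0.6 = 0.35

0.35


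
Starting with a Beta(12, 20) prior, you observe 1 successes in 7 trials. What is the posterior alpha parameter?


For a Beta-Binomial conjugate model:
Posterior alpha = prior alpha + number of successes
= 12 + 1 = 13

13


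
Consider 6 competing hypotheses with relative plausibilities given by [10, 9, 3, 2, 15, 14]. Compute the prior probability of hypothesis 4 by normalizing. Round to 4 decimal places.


Sum of weights = 10 + 9 + 3 + 2 + 15 + 14 = 53
Normalized prior for H4 = 2 / 53
= 0.0377

0.0377


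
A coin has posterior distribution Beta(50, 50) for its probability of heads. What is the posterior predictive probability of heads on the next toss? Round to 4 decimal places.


Posterior predictive = E[theta] = alpha/(alpha+beta)
= 50/100
= 0.5

0.5


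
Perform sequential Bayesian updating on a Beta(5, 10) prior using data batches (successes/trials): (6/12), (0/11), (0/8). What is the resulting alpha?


Accumulate successes: 6
Posterior alpha = prior alpha + sum of successes
= 5 + 6 = 11

11


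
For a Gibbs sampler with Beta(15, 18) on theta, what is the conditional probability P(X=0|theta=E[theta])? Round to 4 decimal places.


E[theta] = 15/(15+18) = 0.4545
P(X=0|theta) = 1 - theta = 0.5455

0.5455


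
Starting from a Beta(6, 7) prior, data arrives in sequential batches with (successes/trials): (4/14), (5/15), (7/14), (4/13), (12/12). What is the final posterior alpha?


In sequential Bayesian updating, we sum all successes.
Total successes = 32
Final alpha = 6 + 32 = 38

38


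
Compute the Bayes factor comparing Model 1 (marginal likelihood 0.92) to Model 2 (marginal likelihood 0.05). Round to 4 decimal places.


BF12 = marginal likelihood of M1 / marginal likelihood of M2
= 0.92/0.05
= 18.4

18.4


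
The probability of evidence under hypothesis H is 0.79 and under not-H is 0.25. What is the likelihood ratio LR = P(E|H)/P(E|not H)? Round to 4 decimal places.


LR = 0.79 / 0.25
= 3.16

3.16


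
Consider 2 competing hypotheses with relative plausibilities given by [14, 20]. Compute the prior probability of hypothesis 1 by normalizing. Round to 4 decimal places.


Sum of weights = 14 + 20 = 34
Normalized prior for H1 = 14 / 34
= 0.4118

0.4118


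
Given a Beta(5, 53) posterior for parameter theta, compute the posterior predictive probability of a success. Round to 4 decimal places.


For a Beta-Bernoulli model, the predictive probability is the mean:
P(success) = 5/(5+53) = 5/58 = 0.0862

0.0862


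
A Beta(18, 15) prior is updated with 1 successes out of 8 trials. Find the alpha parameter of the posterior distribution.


In the Beta-Binomial conjugate update:
alpha_post = alpha_prior + successes
= 18 + 1
= 19

19


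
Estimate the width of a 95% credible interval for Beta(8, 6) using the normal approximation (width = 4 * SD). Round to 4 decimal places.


For Beta(a,b): Var = ab/((a+b)^2(a+b+1))
Var = 0.0163, SD = 0.1278
Approximate 95% CI width = 4 * 0.1278 = 0.5111

0.5111


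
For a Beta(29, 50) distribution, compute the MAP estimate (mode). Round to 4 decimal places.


MAP = mode = (a-1)/(a+b-2)
= (29-1)/(29+50-2)
= 28/77 = 0.3636

0.3636


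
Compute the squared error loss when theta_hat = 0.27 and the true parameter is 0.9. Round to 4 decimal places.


L = (theta_hat - theta_true)^2
= (0.27 - 0.9)^2
= -0.63^2 = 0.3969

0.3969


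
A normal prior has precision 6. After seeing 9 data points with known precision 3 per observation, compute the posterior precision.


In the conjugate normal model, precisions add:
tau_posterior = tau_prior + n * tau_data
= 6 + 9*3 = 33

33


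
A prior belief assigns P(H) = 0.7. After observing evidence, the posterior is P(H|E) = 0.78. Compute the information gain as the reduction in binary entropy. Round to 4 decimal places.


H(prior) = -0.7*log2(0.7) - 0.3*log2(0.3)
= 0.8813
H(post) = -0.78*log2(0.78) - 0.22*log2(0.22)
= 0.7602
IG = 0.8813 - 0.7602 = 0.1211

0.1211


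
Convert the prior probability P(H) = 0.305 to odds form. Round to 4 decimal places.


P(not H) = 1 - 0.305 = 0.695
Odds = 0.305 / 0.695 = 0.4388

0.4388


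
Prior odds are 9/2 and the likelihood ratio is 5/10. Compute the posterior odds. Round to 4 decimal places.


Posterior odds = prior odds * likelihood ratio
= (9/2) * (5/10)
= 45 / 20
= 2.25

2.25


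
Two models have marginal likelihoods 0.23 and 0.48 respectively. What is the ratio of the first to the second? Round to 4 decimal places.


Evidence ratio = 0.23 / 0.48
= 0.4792

0.4792


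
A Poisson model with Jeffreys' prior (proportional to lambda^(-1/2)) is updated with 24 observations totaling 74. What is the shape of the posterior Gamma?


Posterior = Gamma(0.5 + S, n)
= Gamma(0.5 + 74, 24)
Posterior shape = 0.5 + S = 0.5 + 74 = 74.5

74.5


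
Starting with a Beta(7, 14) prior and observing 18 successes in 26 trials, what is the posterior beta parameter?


Posterior beta = prior beta + failures
Failures = 26 - 18 = 8
beta_post = 14 + 8 = 22

22


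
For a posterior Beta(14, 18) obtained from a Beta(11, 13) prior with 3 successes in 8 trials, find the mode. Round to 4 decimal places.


Mode = (alpha - 1) / (alpha + beta - 2)
= 13 / 30
= 0.4333

0.4333


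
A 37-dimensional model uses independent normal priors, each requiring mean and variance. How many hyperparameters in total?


Per parameter: 2 (mean and variance).
Total = 37 * 2 = 74

74


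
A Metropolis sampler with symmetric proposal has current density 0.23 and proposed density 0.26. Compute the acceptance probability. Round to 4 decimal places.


For symmetric proposals, acceptance = min(1, pi(x*)/pi(x))
= min(1, 0.26/0.23)
= min(1, 1.1304) = 1.0

1.0


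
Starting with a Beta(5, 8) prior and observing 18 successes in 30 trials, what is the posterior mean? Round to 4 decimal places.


Posterior parameters: alpha = 5 + 18 = 23
beta = 8 + 12 = 20
Posterior mean = alpha / (alpha + beta) = 23 / 43
= 0.5349

0.5349


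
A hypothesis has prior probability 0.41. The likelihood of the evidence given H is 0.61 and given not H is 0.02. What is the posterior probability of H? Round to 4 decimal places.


Using Bayes' theorem:
P(E) = 0.41 * 0.61 + 0.59 * 0.02
P(E) = 0.2619
P(H|E) = (0.41 * 0.61) / 0.2619 = 0.9549

0.9549
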